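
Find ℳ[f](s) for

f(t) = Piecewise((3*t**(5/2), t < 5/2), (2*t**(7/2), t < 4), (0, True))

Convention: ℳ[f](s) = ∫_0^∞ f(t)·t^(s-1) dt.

(1024*2**(3*s)*s + 2560*2**(3*s) - 25*sqrt(10)*5**s*s - 25*sqrt(10)*5**s)/(2**s*(4*s**2 + 24*s + 35))
  Re(s) > -5/2

cuts at 5/2: linearity sums the 2 kernel integrals
the [0, 5/2) slice contributes ∫ 3*t**(5/2)·t^(s-1) dt
on [5/2, 4) integrate f = 2*t**(7/2) against the kernel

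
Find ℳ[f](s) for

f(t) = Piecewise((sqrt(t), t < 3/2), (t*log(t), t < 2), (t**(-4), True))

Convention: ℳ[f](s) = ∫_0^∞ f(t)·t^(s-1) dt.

(-32*2**(2*s)*(s - 4)*(2*s + 1) + 3**s*s*(s - 4)*(2*s + 1)*(-24*log(3) + 24*log(2)) + 3**s*(s - 4)*(2*s + 1)*(-24*log(3) + 24*log(2)) + 24*3**s*(s - 4)*(2*s + 1) + 16*3**s*sqrt(6)*(s - 4)*(s**2 + 2*s + 1) + 32*4**s*s*(s - 4)*(2*s + 1)*log(2) + 32*4**s*(s - 4)*(2*s + 1)*log(2) - 4**s*(2*s + 1)*(s**2 + 2*s + 1))/(16*2**s*(s - 4)*(2*s + 1)*(s**2 + 2*s + 1))
  -1/2 < Re(s) < 4

summing 3 kernel integrals split by 3/2, 2 yields ℳ[f](s)
the [0, 3/2) slice contributes ∫ sqrt(t)·t^(s-1) dt
over [3/2, 2), the kernel integral of t*log(t) enters the sum
for t in [2, ∞): the term is ∫ t**(-4)·t^(s-1)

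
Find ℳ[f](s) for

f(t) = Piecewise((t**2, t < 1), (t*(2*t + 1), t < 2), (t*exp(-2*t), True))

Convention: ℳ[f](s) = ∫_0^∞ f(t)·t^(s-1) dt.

invert the shared t-power to get t on [0, 1); 2*t + 1 on [1, 2); exp(-2*t) on [2, ∞)
breakpoints 1, 2: one integral from each of the 3 segments
segment [0, 1) carries t**2; integrate it
∫ over [1, 2) of t*(2*t + 1)·t^(s-1) joins the sum
over [2, ∞), the kernel integral of t*exp(-2*t) enters the sum

(20*2**(2*s)*(s + 1) + 4*2**(2*s) - 4*2**s*(s + 1) - 2*2**s + (s + 1)*(s + 2)*uppergamma(s + 1, 4))/(2*2**s*(s + 1)*(s + 2))
  Re(s) > -2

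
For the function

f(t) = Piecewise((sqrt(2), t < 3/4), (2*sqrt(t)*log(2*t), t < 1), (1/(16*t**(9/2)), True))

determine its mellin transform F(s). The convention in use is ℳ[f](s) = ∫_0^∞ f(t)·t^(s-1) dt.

peel off the shared t-power: sqrt(2)/sqrt(t) on [0, 3/4); 2*log(2*t) on [3/4, 1); 1/(16*t**5) on [1, ∞)
peel off the shared t-power: sqrt(2)*sqrt(t) on [0, 3/4); 2*t*log(2*t) on [3/4, 1); 1/(16*t**4) on [1, ∞)
reversing the common scale on t: sqrt(t) on [0, 3/2); t*log(t) on [3/2, 2); t**(-4) on [2, ∞)
cuts at 3/4, 1: linearity sums the 3 kernel integrals
over [0, 3/4), the kernel integral of sqrt(2) enters the sum
piece [3/4, 1): integrate 2*sqrt(t)*log(2*t) against the kernel
for t in [1, ∞): the term is ∫ 1/(16*t**(9/2))·t^(s-1)

2**(1 - 2*s)*(64*2**(2*s - 1)*s*(s - 9/2)*(s - 1/2)*log(2) - 64*2**(2*s - 1)*s*(s - 9/2) + 64*2**(2*s - 1)*s*(s - 9/2)*log(2) - 2*2**(2*s - 1)*s*(2*s + (s - 1/2)**2) - 48*3**(s - 1/2)*s*(s - 9/2)*(s - 1/2)*log(3) + 48*3**(s - 1/2)*s*(s - 9/2)*(s - 1/2)*log(2) - 48*3**(s - 1/2)*s*(s - 9/2)*log(3) + 48*3**(s - 1/2)*s*(s - 9/2)*log(2) + 48*3**(s - 1/2)*s*(s - 9/2) + 16*3**(s - 1/2)*sqrt(6)*(s - 9/2)*(2*s + (s - 1/2)**2))/(32*s*(s - 9/2)*(2*s + (s - 1/2)**2))
  0 < Re(s) < 9/2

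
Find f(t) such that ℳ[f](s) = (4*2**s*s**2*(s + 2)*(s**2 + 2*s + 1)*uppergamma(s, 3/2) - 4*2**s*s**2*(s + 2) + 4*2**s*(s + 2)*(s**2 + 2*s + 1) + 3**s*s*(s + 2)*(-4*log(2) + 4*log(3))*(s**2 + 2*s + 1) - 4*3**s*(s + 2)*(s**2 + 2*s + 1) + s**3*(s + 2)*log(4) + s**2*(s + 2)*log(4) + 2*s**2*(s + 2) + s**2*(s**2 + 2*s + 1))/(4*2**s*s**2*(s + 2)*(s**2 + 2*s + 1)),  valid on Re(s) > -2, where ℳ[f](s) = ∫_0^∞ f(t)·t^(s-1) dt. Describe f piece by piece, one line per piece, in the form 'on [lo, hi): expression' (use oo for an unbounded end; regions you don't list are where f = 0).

on [0, 1/2): t**2
on [1/2, 1): t*log(t)
on [1, 3/2): log(t)
on [3/2, oo): exp(-t)

the 4 pieces separated at 1/2, 1, 3/2 each add one integral
on [0, 1/2): add ∫ t**2·t^(s-1) dt
over [1/2, 1), the kernel integral of t*log(t) enters the sum
segment 1 to 3/2 holds log(t); add its integral
the [3/2, ∞) slice contributes ∫ exp(-t)·t^(s-1) dt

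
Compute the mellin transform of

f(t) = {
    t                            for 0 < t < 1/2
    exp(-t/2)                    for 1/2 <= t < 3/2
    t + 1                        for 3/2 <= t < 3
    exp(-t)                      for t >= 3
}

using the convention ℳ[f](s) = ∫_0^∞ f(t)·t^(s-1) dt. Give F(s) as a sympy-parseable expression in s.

(2*2**s*s*(s + 1)*uppergamma(s, 3) - 5*3**s*s - 2*3**s + 2*4**s*s*(s + 1)*uppergamma(s, 1/4) - 2*4**s*s*(s + 1)*uppergamma(s, 3/4) + 8*6**s*s + 2*6**s + s)/(2*2**s*s*(s + 1))
  Re(s) > -1

integrate the 4 segments split at 1/2, 3/2, 3, then add the results
for t in [0, 1/2): the term is ∫ t·t^(s-1)
segment [1/2, 3/2) carries exp(-t/2); integrate it
on [3/2, 3): add ∫ (t + 1)·t^(s-1) dt
segment [3, ∞) carries exp(-t); integrate it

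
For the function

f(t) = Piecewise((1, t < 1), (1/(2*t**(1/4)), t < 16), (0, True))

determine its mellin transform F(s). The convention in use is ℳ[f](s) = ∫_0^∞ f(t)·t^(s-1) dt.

(16**s*s + 2*s - 1)/(s*(4*s - 1))
  Re(s) > 0

the power substitution comes off first: 1 on [0, 1); 1/(2*sqrt(t)) on [1, 4)
strip the power substitution: 1 on [0, 1); 1/(2*t) on [1, 2)
back out the shared t-power: t on [0, 1); 1/2 on [1, 2)
decompose at 1; ℳ[f](s) sums the 2 pieces' integrals
between 0 and 1 the integrand is 1·t^(s-1)
for t in [1, 16): the term is ∫ 1/(2*t**(1/4))·t^(s-1)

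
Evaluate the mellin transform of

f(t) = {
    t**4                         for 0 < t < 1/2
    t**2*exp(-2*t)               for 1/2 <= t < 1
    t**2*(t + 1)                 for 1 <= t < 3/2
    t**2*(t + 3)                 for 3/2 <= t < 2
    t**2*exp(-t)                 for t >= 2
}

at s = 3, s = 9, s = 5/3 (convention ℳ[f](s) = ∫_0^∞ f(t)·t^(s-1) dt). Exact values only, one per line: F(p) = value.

F(3) = (9100*E + 729120 + 118557*exp(2))*exp(-2)/4480
F(9) = (1035541011*exp(2) + 5642265772*E + 31395128134656)*exp(-2)/1171456
F(5/3) = 2**(1/3)*(-77112*3**(2/3) - 20400*2**(2/3) - 5236*uppergamma(11/3, 2) + 231 + 5236*uppergamma(11/3, 1) + 41888*2**(2/3)*uppergamma(11/3, 2) + 835584*2**(1/3))/83776

undo the shared t-power: t**2 on [0, 1/2); exp(-2*t) on [1/2, 1); t + 1 on [1, 3/2); …
split f at 1/2, 1, 3/2, 2: ℳ[f](s) collects 5 kernel integrals
∫ t**4·t^(s-1) over [0, 1/2)
for t in [1/2, 1): the term is ∫ t**2*exp(-2*t)·t^(s-1)
[1, 3/2) adds the kernel integral of t**2*(t + 1)
the [3/2, 2) slice contributes ∫ t**2*(t + 3)·t^(s-1) dt
for t in [2, ∞): the term is ∫ t**2*exp(-t)·t^(s-1)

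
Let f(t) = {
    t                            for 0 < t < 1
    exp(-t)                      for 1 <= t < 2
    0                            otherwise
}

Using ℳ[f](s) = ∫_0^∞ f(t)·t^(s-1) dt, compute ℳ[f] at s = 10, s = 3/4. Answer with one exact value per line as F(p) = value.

integrate the 2 segments split at 1, then add the results
the [0, 1) slice contributes ∫ t·t^(s-1) dt
on [1, 2) integrate f = exp(-t) against the kernel

F(10) = -2681216*exp(-2) + 1/11 + 986410*exp(-1)
F(3/4) = -uppergamma(3/4, 2) + uppergamma(3/4, 1) + 4/7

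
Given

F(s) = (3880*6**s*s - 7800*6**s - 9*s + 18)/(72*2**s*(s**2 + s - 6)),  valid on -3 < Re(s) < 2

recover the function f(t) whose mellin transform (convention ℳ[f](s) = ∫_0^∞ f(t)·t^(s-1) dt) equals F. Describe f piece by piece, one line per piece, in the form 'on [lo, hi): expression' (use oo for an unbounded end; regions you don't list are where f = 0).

on [0, 1/2): t**3
on [1/2, 3): 2*t**3
on [3, oo): t**(-2)

the shared t-power comes off first: t on [0, 1/2); 2*t on [1/2, 3); t**(-4) on [3, ∞)
summing 3 kernel integrals split by 1/2, 3 yields ℳ[f](s)
over [0, 1/2), the kernel integral of t**3 enters the sum
the [1/2, 3) slice contributes ∫ 2*t**3·t^(s-1) dt
∫ over [3, ∞) of t**(-2)·t^(s-1) joins the sum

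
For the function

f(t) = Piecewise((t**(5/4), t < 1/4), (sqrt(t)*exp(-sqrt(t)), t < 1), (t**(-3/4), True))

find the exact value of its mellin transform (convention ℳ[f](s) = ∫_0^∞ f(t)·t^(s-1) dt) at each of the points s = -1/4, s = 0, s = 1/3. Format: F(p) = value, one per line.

peel off the power substitution: t**(5/2) on [0, 1/2); t*exp(-t) on [1/2, 1); t**(-3/2) on [1, ∞)
invert the shared t-power to get t**2 on [0, 1/2); sqrt(t)*exp(-t) on [1/2, 1); t**(-2) on [1, ∞)
undo the shared t-power: t**(3/2) on [0, 1/2); exp(-t) on [1/2, 1); t**(-5/2) on [1, ∞)
linearity at 1/4, 1 turns ℳ[f](s) into 3 summed integrals
the [0, 1/4) slice contributes ∫ t**(5/4)·t^(s-1) dt
piece [1/4, 1): integrate sqrt(t)*exp(-sqrt(t)) against the kernel
segment [1, ∞) carries t**(-3/4); integrate it

F(-1/4) = -2*sqrt(pi)*erfc(1) + 2*sqrt(pi)*erfc(sqrt(2)/2) + 5/4
F(0) = -2*exp(-1) + sqrt(2)/10 + 2*exp(-1/2) + 4/3
F(1/3) = -2*uppergamma(5/3, 1) + 3*2**(5/6)/76 + 2*uppergamma(5/3, 1/2) + 12/5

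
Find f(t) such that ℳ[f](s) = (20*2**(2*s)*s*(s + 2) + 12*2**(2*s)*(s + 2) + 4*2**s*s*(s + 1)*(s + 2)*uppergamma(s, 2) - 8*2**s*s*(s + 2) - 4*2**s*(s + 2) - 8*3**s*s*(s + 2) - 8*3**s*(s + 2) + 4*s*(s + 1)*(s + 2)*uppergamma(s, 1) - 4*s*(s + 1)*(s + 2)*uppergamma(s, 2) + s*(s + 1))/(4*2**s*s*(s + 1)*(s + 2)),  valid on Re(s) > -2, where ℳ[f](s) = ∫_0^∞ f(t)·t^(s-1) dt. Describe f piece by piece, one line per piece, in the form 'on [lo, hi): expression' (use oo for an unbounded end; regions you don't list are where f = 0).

on [0, 1/2): t**2
on [1/2, 1): exp(-2*t)
on [1, 3/2): t + 1
on [3/2, 2): t + 3
on [2, oo): exp(-t)

linearity at 1/2, 1, 3/2, 2 turns ℳ[f](s) into 5 summed integrals
∫ over [0, 1/2) of t**2·t^(s-1) joins the sum
on [1/2, 1) integrate f = exp(-2*t) against the kernel
on [1, 3/2) integrate f = (t + 1) against the kernel
on [3/2, 2): add ∫ (t + 3)·t^(s-1) dt
on [2, ∞): add ∫ exp(-t)·t^(s-1) dt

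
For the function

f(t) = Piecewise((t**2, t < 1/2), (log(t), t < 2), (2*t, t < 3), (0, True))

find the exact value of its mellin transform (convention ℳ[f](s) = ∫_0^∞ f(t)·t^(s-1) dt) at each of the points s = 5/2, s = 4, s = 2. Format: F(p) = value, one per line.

treat the 3 regions marked off by 1/2, 2 separately and sum
the [0, 1/2) slice contributes ∫ t**2·t^(s-1) dt
∫ over [1/2, 2) of log(t)·t^(s-1) joins the sum
∫ 2*t·t^(s-1) over [2, 3)

F(5/2) = sqrt(2)*(-130649 + 41580*log(2) + 194400*sqrt(6))/25200
F(4) = 257*log(2)/64 + 320281/3840
F(2) = 17*log(2)/8 + 2255/192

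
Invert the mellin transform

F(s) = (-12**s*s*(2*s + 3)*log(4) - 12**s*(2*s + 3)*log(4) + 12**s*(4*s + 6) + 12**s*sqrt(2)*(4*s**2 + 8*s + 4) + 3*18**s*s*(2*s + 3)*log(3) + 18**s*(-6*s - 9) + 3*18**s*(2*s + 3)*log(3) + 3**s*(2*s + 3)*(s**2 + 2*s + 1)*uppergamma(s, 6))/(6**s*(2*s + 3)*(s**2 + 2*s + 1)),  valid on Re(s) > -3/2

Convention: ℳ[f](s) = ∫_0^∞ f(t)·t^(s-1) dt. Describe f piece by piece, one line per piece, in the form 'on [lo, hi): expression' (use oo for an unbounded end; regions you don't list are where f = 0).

along the cuts 2, 3, ℳ[f](s) splits into 3 integrals
piece [0, 2): integrate t**(3/2) against the kernel
the [2, 3) slice contributes ∫ t*log(t)·t^(s-1) dt
segment [3, ∞) carries exp(-2*t); integrate it

on [0, 2): t**(3/2)
on [2, 3): t*log(t)
on [3, oo): exp(-2*t)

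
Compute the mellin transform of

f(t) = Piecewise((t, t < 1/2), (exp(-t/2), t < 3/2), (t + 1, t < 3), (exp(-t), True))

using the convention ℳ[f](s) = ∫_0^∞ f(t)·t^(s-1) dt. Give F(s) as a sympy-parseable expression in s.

cuts at 1/2, 3/2, 3: linearity sums the 4 kernel integrals
∫ t·t^(s-1) over [0, 1/2)
on [1/2, 3/2) integrate f = exp(-t/2) against the kernel
on [3/2, 3) integrate f = (t + 1) against the kernel
the [3, ∞) slice contributes ∫ exp(-t)·t^(s-1) dt

(2*2**s*s*(s + 1)*uppergamma(s, 3) - 5*3**s*s - 2*3**s + 2*4**s*s*(s + 1)*uppergamma(s, 1/4) - 2*4**s*s*(s + 1)*uppergamma(s, 3/4) + 8*6**s*s + 2*6**s + s)/(2*2**s*s*(s + 1))
  Re(s) > -1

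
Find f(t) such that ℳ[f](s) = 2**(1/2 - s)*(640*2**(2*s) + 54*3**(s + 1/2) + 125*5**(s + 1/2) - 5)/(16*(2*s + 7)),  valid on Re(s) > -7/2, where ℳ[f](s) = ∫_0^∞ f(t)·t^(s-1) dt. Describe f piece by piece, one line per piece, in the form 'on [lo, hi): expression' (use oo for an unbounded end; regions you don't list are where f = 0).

on [0, 1/2): 3*t**(7/2)/2
on [1/2, 3/2): 4*t**(7/2)
on [3/2, 2): 3*t**(7/2)
on [2, 5/2): t**(7/2)/2

f breaks at 1/2, 3/2, 2 into 4 integrals to sum
between 0 and 1/2 the integrand is 3*t**(7/2)/2·t^(s-1)
segment 1/2 to 3/2 holds 4*t**(7/2); add its integral
the [3/2, 2) slice contributes ∫ 3*t**(7/2)·t^(s-1) dt
for t in [2, 5/2): the term is ∫ t**(7/2)/2·t^(s-1)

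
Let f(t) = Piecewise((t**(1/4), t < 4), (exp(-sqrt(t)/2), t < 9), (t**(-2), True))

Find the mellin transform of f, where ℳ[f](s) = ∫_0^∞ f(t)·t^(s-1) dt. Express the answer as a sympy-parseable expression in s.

(162*2**(2*s)*(s - 2)*(4*s + 1)*uppergamma(2*s, 1) - 162*2**(2*s)*(s - 2)*(4*s + 1)*uppergamma(2*s, 3/2) + 324*2**(2*s + 1/2)*(s - 2) - 9**s*(4*s + 1))/(81*(s - 2)*(4*s + 1))
  -1/4 < Re(s) < 2

remove the power substitution first: sqrt(t) on [0, 2); exp(-t/2) on [2, 3); t**(-4) on [3, ∞)
breakpoints 4, 9: one integral from each of the 3 segments
on [0, 4): add ∫ t**(1/4)·t^(s-1) dt
for t in [4, 9): the term is ∫ exp(-sqrt(t)/2)·t^(s-1)
over [9, ∞), the kernel integral of t**(-2) enters the sum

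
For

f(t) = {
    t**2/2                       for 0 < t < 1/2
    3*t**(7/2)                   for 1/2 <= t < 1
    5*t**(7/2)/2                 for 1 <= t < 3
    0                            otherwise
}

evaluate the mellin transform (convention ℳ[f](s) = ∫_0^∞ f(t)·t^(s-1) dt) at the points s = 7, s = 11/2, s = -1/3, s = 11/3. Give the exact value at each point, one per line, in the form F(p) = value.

treat the 3 regions marked off by 1/2, 1 separately and sum
segment [0, 1/2) carries t**2/2; integrate it
segment 1/2 to 1 holds 3*t**(7/2); add its integral
for t in [1, 3): the term is ∫ 5*t**(7/2)/2·t^(s-1)

F(7) = -sqrt(2)/7168 + 3079/64512 + 98415*sqrt(3)/7
F(11/2) = sqrt(2)/3840 + 25194493/4608
F(-1/3) = -9*2**(5/6)/152 + 3*2**(1/3)/40 + 3/19 + 405*3**(1/6)/19
F(11/3) = -9*2**(5/6)/5504 + 3*2**(1/3)/2176 + 3/43 + 32805*3**(1/6)/43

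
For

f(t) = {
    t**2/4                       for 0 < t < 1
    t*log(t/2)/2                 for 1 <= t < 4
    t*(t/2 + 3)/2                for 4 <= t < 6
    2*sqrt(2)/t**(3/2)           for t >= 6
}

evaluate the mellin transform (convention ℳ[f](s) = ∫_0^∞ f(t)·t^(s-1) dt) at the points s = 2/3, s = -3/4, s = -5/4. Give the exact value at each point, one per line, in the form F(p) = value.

the common scale on t comes off first: t**2 on [0, 1/2); t*log(t) on [1/2, 2); t*(t + 3) on [2, 3); …
the shared t-power comes off first: t on [0, 1/2); log(t) on [1/2, 2); t + 3 on [2, 3); …
cuts at 1, 4, 6: linearity sums the 4 kernel integrals
over [0, 1), the kernel integral of t**2/4 enters the sum
the [1, 4) slice contributes ∫ t*log(t/2)/2·t^(s-1) dt
on [4, 6) integrate f = t*(t/2 + 3)/2 against the kernel
∫ over [6, ∞) of 2*sqrt(2)/t**(3/2)·t^(s-1) joins the sum

F(2/3) = -291*2**(1/3)/25 + 3*log(2)/10 + 219/800 + 2*2**(2/3)*3**(1/6)/5 + 12*2**(1/3)*log(2)/5 + 351*6**(2/3)/40
F(-3/4) = -74*sqrt(2)/5 + 2*2**(1/4)*3**(3/4)/243 + log(2**(2 + 2*sqrt(2))) + 41/5 + 36*6**(1/4)/5
F(-5/4) = -2*6**(3/4)/3 - log(2**(sqrt(2) + 2)) - 5*sqrt(2)/3 + 2**(3/4)*3**(1/4)/297 + 25/3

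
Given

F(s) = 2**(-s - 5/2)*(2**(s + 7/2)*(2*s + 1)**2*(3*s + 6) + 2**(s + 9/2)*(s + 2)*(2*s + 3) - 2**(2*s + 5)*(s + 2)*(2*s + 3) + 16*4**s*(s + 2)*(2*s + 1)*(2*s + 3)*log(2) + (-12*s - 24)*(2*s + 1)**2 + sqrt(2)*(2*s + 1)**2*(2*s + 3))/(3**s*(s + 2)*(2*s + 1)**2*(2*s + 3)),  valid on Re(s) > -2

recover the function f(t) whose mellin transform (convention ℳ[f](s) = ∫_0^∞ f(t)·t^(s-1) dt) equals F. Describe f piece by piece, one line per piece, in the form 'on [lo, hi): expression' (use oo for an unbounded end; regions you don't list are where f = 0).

invert the common scale on t to get t**2 on [0, 1/2); 3*t**(3/2) on [1/2, 1); sqrt(t)*log(t) on [1, 2)
invert the shared t-power to get t**(3/2) on [0, 1/2); 3*t on [1/2, 1); log(t) on [1, 2)
along the cuts 1/6, 1/3, ℳ[f](s) splits into 3 integrals
over [0, 1/6), the kernel integral of 9*t**2 enters the sum
for t in [1/6, 1/3): the term is ∫ 9*sqrt(3)*t**(3/2)·t^(s-1)
on [1/3, 2/3) integrate f = sqrt(3)*sqrt(t)*log(3*t) against the kernel

on [0, 1/6): 9*t**2
on [1/6, 1/3): 9*sqrt(3)*t**(3/2)
on [1/3, 2/3): sqrt(3)*sqrt(t)*log(3*t)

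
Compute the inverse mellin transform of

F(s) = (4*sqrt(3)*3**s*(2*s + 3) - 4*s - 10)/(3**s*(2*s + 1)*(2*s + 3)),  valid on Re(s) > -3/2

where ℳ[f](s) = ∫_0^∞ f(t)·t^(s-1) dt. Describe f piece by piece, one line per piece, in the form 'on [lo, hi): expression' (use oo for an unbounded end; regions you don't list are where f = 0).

invert the common scale on t to get t**(3/2) on [0, 1); 2*sqrt(t) on [1, 3)
along the cuts 1/3, ℳ[f](s) splits into 2 integrals
the [0, 1/3) slice contributes ∫ 3*sqrt(3)*t**(3/2)·t^(s-1) dt
for t in [1/3, 1): the term is ∫ 2*sqrt(3)*sqrt(t)·t^(s-1)

on [0, 1/3): 3*sqrt(3)*t**(3/2)
on [1/3, 1): 2*sqrt(3)*sqrt(t)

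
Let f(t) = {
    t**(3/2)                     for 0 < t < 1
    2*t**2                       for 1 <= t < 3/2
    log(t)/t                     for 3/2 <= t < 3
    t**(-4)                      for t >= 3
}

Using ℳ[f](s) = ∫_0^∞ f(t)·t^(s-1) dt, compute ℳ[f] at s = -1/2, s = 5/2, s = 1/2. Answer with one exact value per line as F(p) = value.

treat the 4 regions marked off by 1, 3/2, 3 separately and sum
[0, 1) adds the kernel integral of t**(3/2)
∫ over [1, 3/2) of 2*t**2·t^(s-1) joins the sum
∫ log(t)/t·t^(s-1) over [3/2, 3)
on [3, ∞): add ∫ t**(-4)·t^(s-1) dt

F(-1/2) = -1/3 - 4*sqrt(6)*log(2)/27 - 2*sqrt(3)*log(3)/27 - 106*sqrt(3)/2187 + 4*sqrt(6)*log(3)/27 + 89*sqrt(6)/81
F(5/2) = -34*sqrt(3)/27 - 7/36 + log(2**(sqrt(6)/2)*3**(-sqrt(6)/2 + 2*sqrt(3))) + 35*sqrt(6)/24
F(1/2) = -754*sqrt(3)/567 - 2*sqrt(3)*log(3)/3 - 2*sqrt(6)*log(2)/3 - 3/10 + 2*sqrt(6)*log(3)/3 + 67*sqrt(6)/30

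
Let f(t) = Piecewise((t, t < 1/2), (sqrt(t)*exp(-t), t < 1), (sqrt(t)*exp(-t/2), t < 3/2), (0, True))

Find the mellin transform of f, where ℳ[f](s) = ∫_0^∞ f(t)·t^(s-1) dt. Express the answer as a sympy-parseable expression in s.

2**(-s - 3/2)*(2**(s + 3/2)*(s + 1)*uppergamma(s + 1/2, 1/2) - 2**(s + 3/2)*(s + 1)*uppergamma(s + 1/2, 1) + 2**(2*s + 2)*(s + 1)*uppergamma(s + 1/2, 1/2) - 2**(2*s + 2)*(s + 1)*uppergamma(s + 1/2, 3/4) + sqrt(2))/(s + 1)
  Re(s) > -1

undo the shared t-power: sqrt(t) on [0, 1/2); exp(-t) on [1/2, 1); exp(-t/2) on [1, 3/2)
summing 3 kernel integrals split by 1/2, 1 yields ℳ[f](s)
piece [0, 1/2): integrate t against the kernel
on [1/2, 1) integrate f = sqrt(t)*exp(-t) against the kernel
between 1 and 3/2 the integrand is sqrt(t)*exp(-t/2)·t^(s-1)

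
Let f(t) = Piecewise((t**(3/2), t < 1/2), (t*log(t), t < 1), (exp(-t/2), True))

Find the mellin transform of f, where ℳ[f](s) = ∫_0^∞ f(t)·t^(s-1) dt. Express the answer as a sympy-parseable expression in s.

(2*2**(2*s)*(2*s + 3)*(s**2 + 2*s + 1)*uppergamma(s, 1/2) - 2*2**s*(2*s + 3) + s*(2*s + 3)*log(2) + 2*s + (2*s + 3)*log(2) + sqrt(2)*(s**2 + 2*s + 1) + 3)/(2*2**s*(2*s + 3)*(s**2 + 2*s + 1))
  Re(s) > -3/2

split f at 1/2, 1: ℳ[f](s) collects 3 kernel integrals
segment 0 to 1/2 holds t**(3/2); add its integral
on [1/2, 1): add ∫ t*log(t)·t^(s-1) dt
∫ exp(-t/2)·t^(s-1) over [1, ∞)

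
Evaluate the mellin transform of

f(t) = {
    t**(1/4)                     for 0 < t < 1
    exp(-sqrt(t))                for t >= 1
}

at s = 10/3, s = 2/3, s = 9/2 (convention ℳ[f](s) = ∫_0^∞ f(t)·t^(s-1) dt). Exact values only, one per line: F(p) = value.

F(10/3) = 12/43 + 2*uppergamma(20/3, 1)
F(2/3) = 2*uppergamma(4/3, 1) + 12/11
F(9/2) = 4/19 + 219202*exp(-1)

remove the power substitution first: sqrt(t) on [0, 1); exp(-t) on [1, ∞)
decompose at 1; ℳ[f](s) sums the 2 pieces' integrals
over [0, 1), the kernel integral of t**(1/4) enters the sum
on [1, ∞): add ∫ exp(-sqrt(t))·t^(s-1) dt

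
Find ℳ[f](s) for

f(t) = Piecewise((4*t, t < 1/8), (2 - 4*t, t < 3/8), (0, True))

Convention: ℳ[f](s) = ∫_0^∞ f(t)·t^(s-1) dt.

strip the common scale on t: 2*t on [0, 1/4); 2 - 2*t on [1/4, 3/4)
remove the common scale on t first: t on [0, 1/2); 2 - t on [1/2, 3/2)
cuts at 1/8: linearity sums the 2 kernel integrals
[0, 1/8) adds the kernel integral of 4*t
[1/8, 3/8) adds the kernel integral of (2 - 4*t)

(3**s*s + 4*3**s - 2*s - 4)/(2*2**(3*s)*s*(s + 1))
  Re(s) > -1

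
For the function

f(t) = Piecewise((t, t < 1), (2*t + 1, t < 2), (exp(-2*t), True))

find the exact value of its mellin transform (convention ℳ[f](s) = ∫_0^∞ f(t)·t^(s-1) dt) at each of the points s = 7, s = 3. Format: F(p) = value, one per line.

cuts at 1, 2: linearity sums the 3 kernel integrals
piece [0, 1): integrate t against the kernel
on [1, 2) integrate f = (2*t + 1) against the kernel
∫ over [2, ∞) of exp(-2*t)·t^(s-1) joins the sum

F(7) = 2185*exp(-4)/8 + 4593/56
F(3) = 13*exp(-4)/4 + 121/12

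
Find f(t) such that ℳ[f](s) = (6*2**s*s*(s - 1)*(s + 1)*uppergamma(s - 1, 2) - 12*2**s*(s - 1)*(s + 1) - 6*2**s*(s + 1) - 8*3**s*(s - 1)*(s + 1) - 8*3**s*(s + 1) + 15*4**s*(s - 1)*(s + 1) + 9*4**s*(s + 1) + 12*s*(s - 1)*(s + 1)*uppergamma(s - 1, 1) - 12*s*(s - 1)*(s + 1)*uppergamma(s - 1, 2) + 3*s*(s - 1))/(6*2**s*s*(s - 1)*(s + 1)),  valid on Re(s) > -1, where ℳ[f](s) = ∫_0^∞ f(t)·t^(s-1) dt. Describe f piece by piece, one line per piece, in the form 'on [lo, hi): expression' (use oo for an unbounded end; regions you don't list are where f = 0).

on [0, 1/2): t
on [1/2, 1): exp(-2*t)/t
on [1, 3/2): (t + 1)/t
on [3/2, 2): (t + 3)/t
on [2, oo): exp(-t)/t

undo the shared t-power: t**2 on [0, 1/2); exp(-2*t) on [1/2, 1); t + 1 on [1, 3/2); …
split f at 1/2, 1, 3/2, 2: ℳ[f](s) collects 5 kernel integrals
∫ over [0, 1/2) of t·t^(s-1) joins the sum
segment [1/2, 1) carries exp(-2*t)/t; integrate it
on [1, 3/2): add ∫ (t + 1)/t·t^(s-1) dt
∫ over [3/2, 2) of (t + 3)/t·t^(s-1) joins the sum
∫ over [2, ∞) of exp(-t)/t·t^(s-1) joins the sum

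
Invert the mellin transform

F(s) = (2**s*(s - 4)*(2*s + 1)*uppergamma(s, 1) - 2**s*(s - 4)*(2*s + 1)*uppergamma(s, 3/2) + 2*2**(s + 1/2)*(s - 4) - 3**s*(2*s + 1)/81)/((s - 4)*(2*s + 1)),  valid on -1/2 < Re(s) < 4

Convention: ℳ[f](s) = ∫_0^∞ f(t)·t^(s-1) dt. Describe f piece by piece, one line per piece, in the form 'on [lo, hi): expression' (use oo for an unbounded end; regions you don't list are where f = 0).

cuts at 2, 3: linearity sums the 3 kernel integrals
∫ over [0, 2) of sqrt(t)·t^(s-1) joins the sum
∫ exp(-t/2)·t^(s-1) over [2, 3)
on [3, ∞): add ∫ t**(-4)·t^(s-1) dt

on [0, 2): sqrt(t)
on [2, 3): exp(-t/2)
on [3, oo): t**(-4)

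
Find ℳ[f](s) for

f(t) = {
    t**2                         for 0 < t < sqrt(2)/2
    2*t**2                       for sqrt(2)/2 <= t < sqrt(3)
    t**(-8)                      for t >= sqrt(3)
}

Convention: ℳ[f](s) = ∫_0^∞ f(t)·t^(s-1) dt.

(sqrt(2)/2)**s*(972*6**(s/2)*(s - 8) - 2*6**(s/2)*(s + 2) - 81*s + 648)/(162*(s - 8)*(s + 2))
  -2 < Re(s) < 8

the power substitution comes off first: t on [0, 1/2); 2*t on [1/2, 3); t**(-4) on [3, ∞)
decompose at sqrt(2)/2, sqrt(3); ℳ[f](s) sums the 3 pieces' integrals
∫ over [0, sqrt(2)/2) of t**2·t^(s-1) joins the sum
over [sqrt(2)/2, sqrt(3)), the kernel integral of 2*t**2 enters the sum
over [sqrt(3), ∞), the kernel integral of t**(-8) enters the sum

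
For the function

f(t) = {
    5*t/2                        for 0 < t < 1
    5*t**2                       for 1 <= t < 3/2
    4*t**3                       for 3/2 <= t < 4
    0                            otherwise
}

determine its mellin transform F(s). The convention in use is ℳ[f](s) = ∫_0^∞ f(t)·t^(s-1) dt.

(1024*2**(2*s)*(s + 1)*(s + 2) - 20*(s + 1)*(s + 3) + 10*(s + 2)*(s + 3) - 54*3**s*(s + 1)*(s + 2)/2**s + 45*3**s*(s + 1)*(s + 3)/2**s)/(4*(s + 1)*(s + 2)*(s + 3))
  Re(s) > -1

treat the 3 regions marked off by 1, 3/2 separately and sum
segment [0, 1) carries 5*t/2; integrate it
piece [1, 3/2): integrate 5*t**2 against the kernel
on [3/2, 4) integrate f = 4*t**3 against the kernel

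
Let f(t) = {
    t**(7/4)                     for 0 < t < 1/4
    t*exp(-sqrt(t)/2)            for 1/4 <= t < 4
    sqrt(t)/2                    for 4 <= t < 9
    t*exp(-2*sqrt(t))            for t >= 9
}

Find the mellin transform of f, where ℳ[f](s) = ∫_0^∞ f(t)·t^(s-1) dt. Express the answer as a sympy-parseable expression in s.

(36**s*(2*s + 1)*(4*s + 7)*uppergamma(2*s + 2, 6)/2 + sqrt(2)*36**s*(2*s + 1)/4 + 8*576**s*(2*s + 1)*(4*s + 7)*uppergamma(2*s + 2, 1/4) - 8*576**s*(2*s + 1)*(4*s + 7)*uppergamma(2*s + 2, 1) - 2*576**s*(4*s + 7) + 3*6**(4*s)*(4*s + 7))/(144**s*(2*s + 1)*(4*s + 7))
  Re(s) > -7/4

back out the shared t-power: t**(3/4) on [0, 1/4); exp(-sqrt(t)/2) on [1/4, 4); 1/(2*sqrt(t)) on [4, 9); …
reversing the power substitution: t**(3/2) on [0, 1/2); exp(-t/2) on [1/2, 2); 1/(2*t) on [2, 3); …
cuts at 1/4, 4, 9: linearity sums the 4 kernel integrals
the [0, 1/4) slice contributes ∫ t**(7/4)·t^(s-1) dt
over [1/4, 4), the kernel integral of t*exp(-sqrt(t)/2) enters the sum
the [4, 9) slice contributes ∫ sqrt(t)/2·t^(s-1) dt
piece [9, ∞): integrate t*exp(-2*sqrt(t)) against the kernel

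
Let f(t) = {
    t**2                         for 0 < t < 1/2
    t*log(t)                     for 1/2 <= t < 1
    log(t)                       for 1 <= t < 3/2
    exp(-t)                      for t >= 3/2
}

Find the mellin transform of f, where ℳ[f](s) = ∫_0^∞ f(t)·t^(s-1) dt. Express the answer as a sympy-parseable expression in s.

(4*2**s*s**2*(s + 2)*(s**2 + 2*s + 1)*uppergamma(s, 3/2) - 4*2**s*s**2*(s + 2) + 4*2**s*(s + 2)*(s**2 + 2*s + 1) + 3**s*s*(s + 2)*(-4*log(2) + 4*log(3))*(s**2 + 2*s + 1) - 4*3**s*(s + 2)*(s**2 + 2*s + 1) + s**3*(s + 2)*log(4) + s**2*(s + 2)*log(4) + 2*s**2*(s + 2) + s**2*(s**2 + 2*s + 1))/(4*2**s*s**2*(s + 2)*(s**2 + 2*s + 1))
  Re(s) > -2

integrate the 4 segments split at 1/2, 1, 3/2, then add the results
the [0, 1/2) slice contributes ∫ t**2·t^(s-1) dt
[1/2, 1) adds the kernel integral of t*log(t)
segment 1 to 3/2 holds log(t); add its integral
∫ over [3/2, ∞) of exp(-t)·t^(s-1) joins the sum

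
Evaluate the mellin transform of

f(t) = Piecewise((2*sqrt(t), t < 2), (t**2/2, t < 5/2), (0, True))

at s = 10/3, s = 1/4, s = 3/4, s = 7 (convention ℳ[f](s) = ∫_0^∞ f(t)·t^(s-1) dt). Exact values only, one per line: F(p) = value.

integrate the 2 segments split at 2, then add the results
the [0, 2) slice contributes ∫ 2*sqrt(t)·t^(s-1) dt
piece [2, 5/2): integrate t**2/2 against the kernel

F(10/3) = -3*2**(1/3) + 96*2**(5/6)/23 + 9375*2**(2/3)*5**(1/3)/2048
F(1/4) = 2**(1/4)*(-32 + 25*sqrt(2)*5**(1/4) + 96*sqrt(2))/36
F(3/4) = 2**(1/4)*(-160*sqrt(2) + 125*5**(3/4) + 704)/220
F(7) = 512*sqrt(2)/15 + 1690981/9216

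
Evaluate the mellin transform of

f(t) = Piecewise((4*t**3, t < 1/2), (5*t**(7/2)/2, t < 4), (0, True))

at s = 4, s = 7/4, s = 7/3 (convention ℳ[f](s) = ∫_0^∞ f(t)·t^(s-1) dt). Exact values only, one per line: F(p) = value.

along the cuts 1/2, ℳ[f](s) splits into 2 integrals
segment 0 to 1/2 holds 4*t**3; add its integral
between 1/2 and 4 the integrand is 5*t**(7/2)/2·t^(s-1)

F(4) = 7340035/672 - sqrt(2)/768
F(7/4) = -5*2**(3/4)/672 + 2**(1/4)/38 + 10240*sqrt(2)/21
F(7/3) = -3*2**(1/6)/448 + 1572885*2**(2/3)/1792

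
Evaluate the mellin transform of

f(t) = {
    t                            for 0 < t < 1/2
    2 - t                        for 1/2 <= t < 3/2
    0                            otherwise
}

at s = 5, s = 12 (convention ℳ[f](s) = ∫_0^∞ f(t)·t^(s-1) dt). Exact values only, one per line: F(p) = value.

treat the 2 regions marked off by 1/2 separately and sum
segment [0, 1/2) carries t; integrate it
segment 1/2 to 3/2 holds (2 - t); add its integral

F(5) = 2173/1920
F(12) = 2125757/319488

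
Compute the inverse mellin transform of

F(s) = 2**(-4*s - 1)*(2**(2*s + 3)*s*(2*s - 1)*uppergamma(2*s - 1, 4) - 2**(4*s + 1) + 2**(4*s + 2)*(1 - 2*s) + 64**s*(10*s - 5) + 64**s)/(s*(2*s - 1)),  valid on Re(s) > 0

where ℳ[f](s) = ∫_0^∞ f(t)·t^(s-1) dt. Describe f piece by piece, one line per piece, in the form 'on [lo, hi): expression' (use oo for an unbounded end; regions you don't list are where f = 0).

remove the power substitution first: 1 on [0, 1); (2*t + 1)/t on [1, 2); exp(-2*t)/t on [2, ∞)
reversing the shared t-power: t on [0, 1); 2*t + 1 on [1, 2); exp(-2*t) on [2, ∞)
f breaks at 1, 4 into 3 integrals to sum
segment 0 to 1 holds 1; add its integral
piece [1, 4): integrate (2*sqrt(t) + 1)/sqrt(t) against the kernel
piece [4, ∞): integrate exp(-2*sqrt(t))/sqrt(t) against the kernel

on [0, 1): 1
on [1, 4): (2*sqrt(t) + 1)/sqrt(t)
on [4, oo): exp(-2*sqrt(t))/sqrt(t)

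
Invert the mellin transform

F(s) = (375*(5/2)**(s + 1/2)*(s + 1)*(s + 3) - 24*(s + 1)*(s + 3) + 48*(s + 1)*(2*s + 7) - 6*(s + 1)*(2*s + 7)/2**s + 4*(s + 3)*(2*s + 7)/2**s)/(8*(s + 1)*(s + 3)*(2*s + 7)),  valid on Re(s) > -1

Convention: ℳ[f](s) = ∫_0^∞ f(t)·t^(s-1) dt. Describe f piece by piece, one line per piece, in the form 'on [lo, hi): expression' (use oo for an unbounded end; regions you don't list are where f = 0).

on [0, 1/2): t
on [1/2, 1): 6*t**3
on [1, 5/2): 3*t**(7/2)/2

slice at 1/2, 1, transform all 3 pieces, and sum them
∫ over [0, 1/2) of t·t^(s-1) joins the sum
the [1/2, 1) slice contributes ∫ 6*t**3·t^(s-1) dt
piece [1, 5/2): integrate 3*t**(7/2)/2 against the kernel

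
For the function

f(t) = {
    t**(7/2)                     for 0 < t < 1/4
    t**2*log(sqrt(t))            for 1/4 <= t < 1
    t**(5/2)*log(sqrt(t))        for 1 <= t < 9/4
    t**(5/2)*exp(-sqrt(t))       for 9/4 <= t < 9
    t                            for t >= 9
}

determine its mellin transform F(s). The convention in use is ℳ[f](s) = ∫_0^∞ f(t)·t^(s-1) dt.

peel off the shared t-power: t**3 on [0, 1/4); t**(3/2)*log(sqrt(t)) on [1/4, 1); t**2*log(sqrt(t)) on [1, 9/4); …
peel off the shared t-power: t on [0, 1/4); log(sqrt(t))/sqrt(t) on [1/4, 1); log(sqrt(t)) on [1, 9/4); …
remove the power substitution first: t**2 on [0, 1/2); log(t)/t on [1/2, 1); log(t) on [1, 3/2); …
slice at 1/4, 1, 9/4, 9, transform all 5 pieces, and sum them
on [0, 1/4) integrate f = t**(7/2) against the kernel
over [1/4, 1), the kernel integral of t**2*log(sqrt(t)) enters the sum
segment [1, 9/4) carries t**(5/2)*log(sqrt(t)); integrate it
[9/4, 9) adds the kernel integral of t**(5/2)*exp(-sqrt(t))
[9, ∞) adds the kernel integral of t

2**(-2*s - 5)*(432*2**(2*s + 5)*(s + 5/2)**2*(2*s + 2)*(2*s + 7)*(-4*s + 4*(s + 5/2)**2 - 9)*uppergamma(2*s + 5, 3/2) - 432*2**(2*s + 5)*(s + 5/2)**2*(2*s + 2)*(2*s + 7)*(-4*s + 4*(s + 5/2)**2 - 9)*uppergamma(2*s + 5, 3) - 432*2**(2*s + 5)*(s + 5/2)**2*(2*s + 2)*(2*s + 7) + 108*2**(2*s + 5)*(2*s + 2)*(2*s + 7)*(-4*s + 4*(s + 5/2)**2 - 9) - 216*3**(2*s + 5)*(s + 5/2)*(2*s + 2)*(2*s + 7)*(-4*s + 4*(s + 5/2)**2 - 9)*log(2) + 216*3**(2*s + 5)*(s + 5/2)*(2*s + 2)*(2*s + 7)*(-4*s + 4*(s + 5/2)**2 - 9)*log(3) - 108*3**(2*s + 5)*(2*s + 2)*(2*s + 7)*(-4*s + 4*(s + 5/2)**2 - 9) - 16*6**(2*s + 5)*(s + 5/2)**2*(2*s + 7)*(-4*s + 4*(s + 5/2)**2 - 9) + 1728*(s + 5/2)**3*(2*s + 2)*(2*s + 7)*log(2) - 864*(s + 5/2)**2*(2*s + 2)*(2*s + 7)*log(2) + 864*(s + 5/2)**2*(2*s + 2)*(2*s + 7) + 108*(s + 5/2)**2*(2*s + 2)*(-4*s + 4*(s + 5/2)**2 - 9))/(216*(s + 5/2)**2*(2*s + 2)*(2*s + 7)*(-4*s + 4*(s + 5/2)**2 - 9))
  -7/2 < Re(s) < -1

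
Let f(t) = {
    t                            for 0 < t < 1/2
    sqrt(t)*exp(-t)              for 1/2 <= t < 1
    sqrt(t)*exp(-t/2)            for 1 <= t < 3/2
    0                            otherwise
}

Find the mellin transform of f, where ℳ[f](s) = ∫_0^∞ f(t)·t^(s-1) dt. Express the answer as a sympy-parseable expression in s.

undo the shared t-power: sqrt(t) on [0, 1/2); exp(-t) on [1/2, 1); exp(-t/2) on [1, 3/2)
f breaks at 1/2, 1 into 3 integrals to sum
between 0 and 1/2 the integrand is t·t^(s-1)
between 1/2 and 1 the integrand is sqrt(t)*exp(-t)·t^(s-1)
on [1, 3/2): add ∫ sqrt(t)*exp(-t/2)·t^(s-1) dt

2**(-s - 3/2)*(2**(s + 3/2)*(s + 1)*uppergamma(s + 1/2, 1/2) - 2**(s + 3/2)*(s + 1)*uppergamma(s + 1/2, 1) + 2**(2*s + 2)*(s + 1)*uppergamma(s + 1/2, 1/2) - 2**(2*s + 2)*(s + 1)*uppergamma(s + 1/2, 3/4) + sqrt(2))/(s + 1)
  Re(s) > -1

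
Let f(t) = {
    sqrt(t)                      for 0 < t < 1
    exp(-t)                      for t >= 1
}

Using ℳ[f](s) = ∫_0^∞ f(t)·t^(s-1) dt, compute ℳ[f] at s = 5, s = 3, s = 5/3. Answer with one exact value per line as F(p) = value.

the 2 pieces separated at 1 each add one integral
over [0, 1), the kernel integral of sqrt(t) enters the sum
over [1, ∞), the kernel integral of exp(-t) enters the sum

F(5) = 2/11 + 65*exp(-1)
F(3) = 2/7 + 5*exp(-1)
F(5/3) = 6/13 + uppergamma(5/3, 1)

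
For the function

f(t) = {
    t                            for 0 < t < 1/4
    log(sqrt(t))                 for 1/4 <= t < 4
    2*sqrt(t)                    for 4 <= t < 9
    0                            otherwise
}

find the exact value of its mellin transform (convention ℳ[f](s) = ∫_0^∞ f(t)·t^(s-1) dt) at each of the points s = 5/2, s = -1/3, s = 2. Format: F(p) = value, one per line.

peel off the power substitution: t**2 on [0, 1/2); log(t) on [1/2, 2); 2*t on [2, 3)
summing 3 kernel integrals split by 1/4, 4 yields ℳ[f](s)
on [0, 1/4): add ∫ t·t^(s-1) dt
on [1/4, 4) integrate f = log(sqrt(t)) against the kernel
over [4, 9), the kernel integral of 2*sqrt(t) enters the sum

F(5/2) = 205*log(2)/16 + 14810143/33600
F(-1/3) = 3*2**(2/3)*(-19*2**(2/3) - log(2**(2*2**(2/3) + 8)) + 13 + 16*6**(1/3))/8
F(2) = 257*log(2)/32 + 320281/1920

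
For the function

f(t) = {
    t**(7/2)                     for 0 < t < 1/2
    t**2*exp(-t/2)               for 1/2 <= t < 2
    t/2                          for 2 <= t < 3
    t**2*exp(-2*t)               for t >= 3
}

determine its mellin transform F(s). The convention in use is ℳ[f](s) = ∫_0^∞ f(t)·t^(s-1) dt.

(4*24**s*(s + 1)*(2*s + 7)*uppergamma(s + 2, 1/4) - 4*24**s*(s + 1)*(2*s + 7)*uppergamma(s + 2, 1) - 24**s*(2*s + 7) + 3*6**(2*s)*(2*s + 7)/2 + 6**s*(s + 1)*(2*s + 7)*uppergamma(s + 2, 6)/4 + sqrt(2)*6**s*(s + 1)/8)/(12**s*(s + 1)*(2*s + 7))
  Re(s) > -7/2

remove the shared t-power first: t**(3/2) on [0, 1/2); exp(-t/2) on [1/2, 2); 1/(2*t) on [2, 3); …
breakpoints 1/2, 2, 3: one integral from each of the 4 segments
on [0, 1/2) integrate f = t**(7/2) against the kernel
for t in [1/2, 2): the term is ∫ t**2*exp(-t/2)·t^(s-1)
∫ over [2, 3) of t/2·t^(s-1) joins the sum
on [3, ∞): add ∫ t**2*exp(-2*t)·t^(s-1) dt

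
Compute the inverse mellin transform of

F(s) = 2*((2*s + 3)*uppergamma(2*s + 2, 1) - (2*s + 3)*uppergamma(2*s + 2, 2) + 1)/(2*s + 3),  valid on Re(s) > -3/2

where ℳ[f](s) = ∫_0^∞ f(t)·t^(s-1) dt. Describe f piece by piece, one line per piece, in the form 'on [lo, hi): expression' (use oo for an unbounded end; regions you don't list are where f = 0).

back out the shared t-power: sqrt(t) on [0, 1); exp(-sqrt(t)) on [1, 4)
reversing the power substitution: t on [0, 1); exp(-t) on [1, 2)
summing 2 kernel integrals split by 1 yields ℳ[f](s)
on [0, 1): add ∫ t**(3/2)·t^(s-1) dt
on [1, 4) integrate f = t*exp(-sqrt(t)) against the kernel

on [0, 1): t**(3/2)
on [1, 4): t*exp(-sqrt(t))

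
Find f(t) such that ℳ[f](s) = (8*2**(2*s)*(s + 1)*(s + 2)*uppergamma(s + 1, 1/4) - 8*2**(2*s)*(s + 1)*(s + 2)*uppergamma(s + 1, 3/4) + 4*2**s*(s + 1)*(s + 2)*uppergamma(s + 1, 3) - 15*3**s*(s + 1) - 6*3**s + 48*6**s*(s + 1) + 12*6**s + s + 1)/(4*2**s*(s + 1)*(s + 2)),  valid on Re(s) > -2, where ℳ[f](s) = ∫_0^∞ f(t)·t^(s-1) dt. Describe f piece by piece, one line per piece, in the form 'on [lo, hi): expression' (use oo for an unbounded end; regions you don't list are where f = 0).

back out the shared t-power: t**3 on [0, 1/2); t**2*exp(-t/2) on [1/2, 3/2); t**2*(t + 1) on [3/2, 3); …
undo the shared t-power: t on [0, 1/2); exp(-t/2) on [1/2, 3/2); t + 1 on [3/2, 3); …
breakpoints 1/2, 3/2, 3: one integral from each of the 4 segments
over [0, 1/2), the kernel integral of t**2 enters the sum
∫ over [1/2, 3/2) of t*exp(-t/2)·t^(s-1) joins the sum
on [3/2, 3) integrate f = t*(t + 1) against the kernel
for t in [3, ∞): the term is ∫ t*exp(-t)·t^(s-1)

on [0, 1/2): t**2
on [1/2, 3/2): t*exp(-t/2)
on [3/2, 3): t*(t + 1)
on [3, oo): t*exp(-t)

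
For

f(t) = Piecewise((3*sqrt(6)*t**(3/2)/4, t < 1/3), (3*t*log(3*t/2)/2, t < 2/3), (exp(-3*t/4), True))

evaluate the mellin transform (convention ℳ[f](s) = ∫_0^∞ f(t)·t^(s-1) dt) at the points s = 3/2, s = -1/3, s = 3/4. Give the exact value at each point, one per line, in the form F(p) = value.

remove the common scale on t first: 3*sqrt(3)*t**(3/2) on [0, 1/6); 3*t*log(3*t) on [1/6, 1/3); exp(-3*t/2) on [1/3, ∞)
the common scale on t comes off first: t**(3/2) on [0, 1/2); t*log(t) on [1/2, 1); exp(-t/2) on [1, ∞)
decompose at 1/3, 2/3; ℳ[f](s) sums the 3 pieces' integrals
the [0, 1/3) slice contributes ∫ 3*sqrt(6)*t**(3/2)/4·t^(s-1) dt
segment [1/3, 2/3) carries 3*t*log(3*t/2)/2; integrate it
the [2/3, ∞) slice contributes ∫ exp(-3*t/4)·t^(s-1) dt

F(3/2) = sqrt(3)*((-71*sqrt(2) + 24 + 60*log(2) + 1200*sqrt(pi)*erfc(sqrt(2)/2))*exp(1/2) + 1200*sqrt(2))*exp(-1/2)/2700
F(-1/3) = 3**(1/3)*(-63*2**(2/3) + 12*sqrt(2) + 28*2**(1/3)*uppergamma(-1/3, 1/2) + 42*log(2) + 63)/56
F(3/4) = 3**(1/4)*(-144*2**(3/4) + 49*sqrt(2) + 72 + 126*log(2) + 882*sqrt(2)*uppergamma(3/4, 1/2))/1323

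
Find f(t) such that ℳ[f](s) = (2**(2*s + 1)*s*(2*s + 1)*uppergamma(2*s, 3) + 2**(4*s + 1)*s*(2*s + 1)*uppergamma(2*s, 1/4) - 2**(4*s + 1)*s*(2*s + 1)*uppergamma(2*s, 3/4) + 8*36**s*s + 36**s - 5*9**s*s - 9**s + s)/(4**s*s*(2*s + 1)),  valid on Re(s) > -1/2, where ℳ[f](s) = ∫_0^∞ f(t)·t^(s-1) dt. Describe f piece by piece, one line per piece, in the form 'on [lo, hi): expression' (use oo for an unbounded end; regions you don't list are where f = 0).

on [0, 1/4): sqrt(t)
on [1/4, 9/4): exp(-sqrt(t)/2)
on [9/4, 9): sqrt(t) + 1
on [9, oo): exp(-sqrt(t))

invert the power substitution to get t on [0, 1/2); exp(-t/2) on [1/2, 3/2); t + 1 on [3/2, 3); …
decompose at 1/4, 9/4, 9; ℳ[f](s) sums the 4 pieces' integrals
piece [0, 1/4): integrate sqrt(t) against the kernel
for t in [1/4, 9/4): the term is ∫ exp(-sqrt(t)/2)·t^(s-1)
∫ over [9/4, 9) of (sqrt(t) + 1)·t^(s-1) joins the sum
on [9, ∞): add ∫ exp(-sqrt(t))·t^(s-1) dt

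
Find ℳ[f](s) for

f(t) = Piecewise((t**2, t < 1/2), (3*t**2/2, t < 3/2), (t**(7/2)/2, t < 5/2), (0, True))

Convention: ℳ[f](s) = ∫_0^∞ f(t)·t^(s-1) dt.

along the cuts 1/2, 3/2, ℳ[f](s) splits into 3 integrals
on [0, 1/2): add ∫ t**2·t^(s-1) dt
segment 1/2 to 3/2 holds 3*t**2/2; add its integral
[3/2, 5/2) adds the kernel integral of t**(7/2)/2

(-2**(-s - 2)*(2*s + 7) + 3*(3/2)**(s + 2)*(2*s + 7) - 2*(3/2)**(s + 7/2)*(s + 2) + 2*(5/2)**(s + 7/2)*(s + 2))/(2*(s + 2)*(2*s + 7))
  Re(s) > -2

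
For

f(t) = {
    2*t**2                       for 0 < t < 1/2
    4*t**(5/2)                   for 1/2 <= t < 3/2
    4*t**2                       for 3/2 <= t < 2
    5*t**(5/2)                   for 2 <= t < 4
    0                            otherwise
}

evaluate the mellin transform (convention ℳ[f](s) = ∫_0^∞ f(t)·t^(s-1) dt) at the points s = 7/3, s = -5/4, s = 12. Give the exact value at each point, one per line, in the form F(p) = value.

F(7/3) = -480*2**(5/6)/29 - 243*2**(2/3)*3**(1/3)/104 - 3*2**(1/6)/116 + 243*2**(1/6)*3**(5/6)/116 + 192*2**(1/3)/13 + 3194967*2**(2/3)/6032
F(-5/4) = -20*2**(1/4)/3 - 8*2**(1/4)*3**(3/4)/3 + 12*2**(3/4)*3**(1/4)/5 + 68*2**(3/4)/15 + 16*sqrt(2)
F(12) = -671088641*sqrt(2)/118784 + 4782969*sqrt(6)/118784 + 615741803398835/3325952

treat the 4 regions marked off by 1/2, 3/2, 2 separately and sum
∫ over [0, 1/2) of 2*t**2·t^(s-1) joins the sum
segment 1/2 to 3/2 holds 4*t**(5/2); add its integral
on [3/2, 2) integrate f = 4*t**2 against the kernel
segment [2, 4) carries 5*t**(5/2); integrate it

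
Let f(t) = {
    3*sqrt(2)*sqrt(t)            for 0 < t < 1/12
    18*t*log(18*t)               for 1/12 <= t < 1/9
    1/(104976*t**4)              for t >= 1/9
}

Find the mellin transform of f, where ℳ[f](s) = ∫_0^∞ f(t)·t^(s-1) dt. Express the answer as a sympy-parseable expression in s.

(32*2**(2*s)*s*(s - 4)*(2*s + 1)*log(2) - 32*2**(2*s)*(s - 4)*(2*s + 1) + 32*2**(2*s)*(s - 4)*(2*s + 1)*log(2) + 3**s*s*(s - 4)*(2*s + 1)*(-24*log(3) + 24*log(2)) + 3**s*(s - 4)*(2*s + 1)*(-24*log(3) + 24*log(2)) + 24*3**s*(s - 4)*(2*s + 1) + 16*3**s*sqrt(6)*(s - 4)*(s**2 + 2*s + 1) - 4**s*(2*s + 1)*(s**2 + 2*s + 1))/(16*36**s*(s - 4)*(2*s + 1)*(s**2 + 2*s + 1))
  -1/2 < Re(s) < 4

back out the common scale on t: sqrt(6)*sqrt(t) on [0, 1/4); 6*t*log(6*t) on [1/4, 1/3); 1/(1296*t**4) on [1/3, ∞)
undo the common scale on t: sqrt(3)*sqrt(t) on [0, 1/2); 3*t*log(3*t) on [1/2, 2/3); 1/(81*t**4) on [2/3, ∞)
remove the common scale on t first: sqrt(t) on [0, 3/2); t*log(t) on [3/2, 2); t**(-4) on [2, ∞)
integrate the 3 segments split at 1/12, 1/9, then add the results
∫ 3*sqrt(2)*sqrt(t)·t^(s-1) over [0, 1/12)
on [1/12, 1/9) integrate f = 18*t*log(18*t) against the kernel
for t in [1/9, ∞): the term is ∫ 1/(104976*t**4)·t^(s-1)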